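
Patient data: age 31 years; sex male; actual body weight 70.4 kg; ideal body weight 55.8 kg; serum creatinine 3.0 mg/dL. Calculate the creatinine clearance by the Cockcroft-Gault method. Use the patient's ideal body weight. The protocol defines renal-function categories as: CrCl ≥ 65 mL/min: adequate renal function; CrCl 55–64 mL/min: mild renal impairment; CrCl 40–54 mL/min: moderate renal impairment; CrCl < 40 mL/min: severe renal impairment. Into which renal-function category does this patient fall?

CrCl = (140 − 31) × 55.8 / (72 × 3) = 6082.2 / 216.00 ≈ 28.2 mL/min
28 mL/min falls in the 'severe renal impairment' range.

severe renal impairment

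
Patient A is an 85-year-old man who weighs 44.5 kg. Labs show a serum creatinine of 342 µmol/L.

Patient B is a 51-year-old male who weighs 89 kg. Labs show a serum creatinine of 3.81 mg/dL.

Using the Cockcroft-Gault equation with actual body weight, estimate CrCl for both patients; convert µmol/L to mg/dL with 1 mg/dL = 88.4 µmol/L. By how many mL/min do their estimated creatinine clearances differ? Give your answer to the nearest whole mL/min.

20 mL/min

Patient A: SCr = 342 / 88.4 = 3.869 mg/dL
Patient A: CrCl = (140 − 85) × 44.5 / (72 × 3.869) = 2447.5 / 278.57 ≈ 8.8 mL/min
Patient B: CrCl = (140 − 51) × 89 / (72 × 3.81) = 7921.0 / 274.32 ≈ 28.9 mL/min
|8.8 − 28.9| = 20.1 mL/min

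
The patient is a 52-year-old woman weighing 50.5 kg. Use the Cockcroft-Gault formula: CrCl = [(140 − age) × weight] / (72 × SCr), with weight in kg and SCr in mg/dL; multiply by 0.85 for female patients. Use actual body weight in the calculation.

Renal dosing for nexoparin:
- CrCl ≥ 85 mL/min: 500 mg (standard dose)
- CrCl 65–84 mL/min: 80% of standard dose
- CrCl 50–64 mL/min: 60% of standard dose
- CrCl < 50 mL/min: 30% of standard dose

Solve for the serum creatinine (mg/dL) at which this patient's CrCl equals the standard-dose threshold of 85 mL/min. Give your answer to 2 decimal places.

Standard dose requires CrCl ≥ 85 mL/min.
Set (140 − 52) × 50.5 × 0.85 / (72 × SCr) = 85
SCr = (140 − 52) × 50.5 × 0.85 / (72 × 85) = 0.617 mg/dL

0.62 mg/dL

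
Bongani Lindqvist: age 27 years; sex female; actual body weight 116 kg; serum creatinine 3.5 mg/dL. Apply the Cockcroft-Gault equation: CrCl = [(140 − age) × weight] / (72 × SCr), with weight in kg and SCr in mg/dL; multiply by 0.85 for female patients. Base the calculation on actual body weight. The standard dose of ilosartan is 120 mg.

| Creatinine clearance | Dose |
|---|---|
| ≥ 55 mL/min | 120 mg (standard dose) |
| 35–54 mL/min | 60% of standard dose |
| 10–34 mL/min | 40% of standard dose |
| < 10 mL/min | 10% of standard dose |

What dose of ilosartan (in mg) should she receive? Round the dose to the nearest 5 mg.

70 mg

CrCl = (140 − 27) × 116 / (72 × 3.5) × 0.85 = 13108.0 / 252.00 × 0.85 ≈ 44.2 mL/min
CrCl ≈ 44 mL/min → bracket 35–54 mL/min.
60% of 120 mg = 72 mg → 70 mg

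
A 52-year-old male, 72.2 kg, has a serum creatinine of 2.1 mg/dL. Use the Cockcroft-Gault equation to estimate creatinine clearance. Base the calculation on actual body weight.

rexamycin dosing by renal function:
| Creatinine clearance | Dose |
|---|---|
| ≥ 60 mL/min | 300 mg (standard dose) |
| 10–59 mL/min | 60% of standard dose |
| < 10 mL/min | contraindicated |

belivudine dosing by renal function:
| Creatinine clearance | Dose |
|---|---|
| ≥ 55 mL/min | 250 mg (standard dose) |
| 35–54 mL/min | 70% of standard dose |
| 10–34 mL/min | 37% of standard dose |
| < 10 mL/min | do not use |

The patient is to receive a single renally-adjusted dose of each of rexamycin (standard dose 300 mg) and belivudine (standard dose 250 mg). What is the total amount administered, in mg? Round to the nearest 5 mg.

CrCl = (140 − 52) × 72.2 / (72 × 2.1) = 6353.6 / 151.20 ≈ 42.0 mL/min
CrCl ≈ 42 mL/min.
rexamycin: 10–59 mL/min → 60% of 300 mg = 180 mg.
belivudine: 35–54 mL/min → 70% of 250 mg = 175 mg.
Total = 180 + 175 = 355 mg.

355 mg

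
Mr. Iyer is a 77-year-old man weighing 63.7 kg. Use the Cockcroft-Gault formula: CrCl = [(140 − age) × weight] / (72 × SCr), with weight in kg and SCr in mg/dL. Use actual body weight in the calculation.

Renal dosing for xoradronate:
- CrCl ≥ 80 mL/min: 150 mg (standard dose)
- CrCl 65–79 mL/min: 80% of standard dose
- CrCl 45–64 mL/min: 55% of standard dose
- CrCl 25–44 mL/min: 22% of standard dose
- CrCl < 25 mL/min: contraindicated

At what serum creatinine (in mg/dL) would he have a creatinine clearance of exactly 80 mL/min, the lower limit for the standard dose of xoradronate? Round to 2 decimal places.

0.70 mg/dL

Standard dose requires CrCl ≥ 80 mL/min.
Set (140 − 77) × 63.7 / (72 × SCr) = 80
SCr = (140 − 77) × 63.7 / (72 × 80) = 0.697 mg/dL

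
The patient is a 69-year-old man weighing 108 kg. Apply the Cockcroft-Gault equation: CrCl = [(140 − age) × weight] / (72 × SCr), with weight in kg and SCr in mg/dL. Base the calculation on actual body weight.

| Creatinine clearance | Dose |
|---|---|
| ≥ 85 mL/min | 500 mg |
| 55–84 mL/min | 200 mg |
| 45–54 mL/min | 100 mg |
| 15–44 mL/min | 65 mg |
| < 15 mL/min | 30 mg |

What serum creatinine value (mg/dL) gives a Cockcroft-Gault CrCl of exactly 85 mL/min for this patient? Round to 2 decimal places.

Standard dose requires CrCl ≥ 85 mL/min.
Set (140 − 69) × 108 / (72 × SCr) = 85
SCr = (140 − 69) × 108 / (72 × 85) = 1.253 mg/dL

1.25 mg/dL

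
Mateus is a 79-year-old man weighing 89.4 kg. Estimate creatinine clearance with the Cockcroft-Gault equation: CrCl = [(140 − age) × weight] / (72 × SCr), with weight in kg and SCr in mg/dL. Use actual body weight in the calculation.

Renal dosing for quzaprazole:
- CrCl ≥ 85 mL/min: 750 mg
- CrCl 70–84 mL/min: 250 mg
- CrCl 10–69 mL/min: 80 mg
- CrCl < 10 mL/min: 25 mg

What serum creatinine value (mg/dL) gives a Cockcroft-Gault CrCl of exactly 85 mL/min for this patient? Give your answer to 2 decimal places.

Standard dose requires CrCl ≥ 85 mL/min.
Set (140 − 79) × 89.4 / (72 × SCr) = 85
SCr = (140 − 79) × 89.4 / (72 × 85) = 0.891 mg/dL

0.89 mg/dL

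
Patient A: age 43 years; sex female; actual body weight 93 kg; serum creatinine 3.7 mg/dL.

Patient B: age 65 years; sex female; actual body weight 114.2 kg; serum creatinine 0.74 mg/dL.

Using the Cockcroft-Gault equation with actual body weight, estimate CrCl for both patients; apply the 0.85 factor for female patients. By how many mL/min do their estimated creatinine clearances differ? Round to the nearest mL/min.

Patient A: CrCl = (140 − 43) × 93 / (72 × 3.7) × 0.85 = 9021.0 / 266.40 × 0.85 ≈ 28.8 mL/min
Patient B: CrCl = (140 − 65) × 114.2 / (72 × 0.74) × 0.85 = 8565.0 / 53.28 × 0.85 ≈ 136.6 mL/min
|28.8 − 136.6| = 107.8 mL/min

108 mL/min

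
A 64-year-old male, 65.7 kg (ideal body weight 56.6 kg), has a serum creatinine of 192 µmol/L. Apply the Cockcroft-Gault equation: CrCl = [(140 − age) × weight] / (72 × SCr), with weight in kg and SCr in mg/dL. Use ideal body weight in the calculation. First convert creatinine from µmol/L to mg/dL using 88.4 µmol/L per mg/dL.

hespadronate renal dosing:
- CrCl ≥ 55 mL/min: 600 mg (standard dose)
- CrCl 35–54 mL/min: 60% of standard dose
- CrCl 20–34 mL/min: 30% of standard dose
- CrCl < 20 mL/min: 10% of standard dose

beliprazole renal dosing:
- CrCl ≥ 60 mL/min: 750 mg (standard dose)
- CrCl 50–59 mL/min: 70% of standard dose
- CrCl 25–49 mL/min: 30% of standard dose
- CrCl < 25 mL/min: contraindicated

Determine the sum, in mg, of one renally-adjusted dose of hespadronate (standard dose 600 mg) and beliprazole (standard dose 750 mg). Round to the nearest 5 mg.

SCr = 192 / 88.4 = 2.172 mg/dL
CrCl = (140 − 64) × 56.6 / (72 × 2.172) = 4301.6 / 156.38 ≈ 27.5 mL/min
CrCl ≈ 28 mL/min.
hespadronate: 20–34 mL/min → 30% of 600 mg = 180 mg.
beliprazole: 25–49 mL/min → 30% of 750 mg = 225 mg.
Total = 180 + 225 = 405 mg.

405 mg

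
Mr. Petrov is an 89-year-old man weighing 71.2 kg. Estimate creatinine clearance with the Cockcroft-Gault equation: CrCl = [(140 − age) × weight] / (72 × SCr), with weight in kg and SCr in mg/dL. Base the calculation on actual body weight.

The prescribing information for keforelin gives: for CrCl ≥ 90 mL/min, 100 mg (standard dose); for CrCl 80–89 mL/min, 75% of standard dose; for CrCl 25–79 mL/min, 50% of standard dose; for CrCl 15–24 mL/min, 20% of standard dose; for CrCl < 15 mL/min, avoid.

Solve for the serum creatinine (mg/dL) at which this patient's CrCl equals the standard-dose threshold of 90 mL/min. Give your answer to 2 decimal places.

0.56 mg/dL

Standard dose requires CrCl ≥ 90 mL/min.
Set (140 − 89) × 71.2 / (72 × SCr) = 90
SCr = (140 − 89) × 71.2 / (72 × 90) = 0.560 mg/dL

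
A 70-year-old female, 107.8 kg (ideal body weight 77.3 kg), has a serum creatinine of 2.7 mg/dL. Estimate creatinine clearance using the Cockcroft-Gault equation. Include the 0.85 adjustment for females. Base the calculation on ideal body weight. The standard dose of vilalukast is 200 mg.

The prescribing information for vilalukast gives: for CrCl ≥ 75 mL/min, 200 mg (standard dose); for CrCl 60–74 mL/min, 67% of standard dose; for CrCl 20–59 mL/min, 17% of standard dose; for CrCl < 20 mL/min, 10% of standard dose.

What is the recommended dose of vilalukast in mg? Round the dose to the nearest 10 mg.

CrCl = (140 − 70) × 77.3 / (72 × 2.7) × 0.85 = 5411.0 / 194.40 × 0.85 ≈ 23.7 mL/min
CrCl ≈ 24 mL/min → bracket 20–59 mL/min.
17% of 200 mg = 34 mg → 30 mg

30 mg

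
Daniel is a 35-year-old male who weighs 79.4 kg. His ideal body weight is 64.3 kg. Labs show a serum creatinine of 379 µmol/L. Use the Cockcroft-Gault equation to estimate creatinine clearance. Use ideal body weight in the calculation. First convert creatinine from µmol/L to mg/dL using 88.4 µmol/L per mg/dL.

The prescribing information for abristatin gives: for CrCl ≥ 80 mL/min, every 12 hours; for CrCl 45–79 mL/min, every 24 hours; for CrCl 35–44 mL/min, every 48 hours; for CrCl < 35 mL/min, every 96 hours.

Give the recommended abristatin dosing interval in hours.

every 96 hours

SCr = 379 / 88.4 = 4.287 mg/dL
CrCl = (140 − 35) × 64.3 / (72 × 4.287) = 6751.5 / 308.66 ≈ 21.9 mL/min
CrCl ≈ 22 mL/min → bracket < 35 mL/min → every 96 hours.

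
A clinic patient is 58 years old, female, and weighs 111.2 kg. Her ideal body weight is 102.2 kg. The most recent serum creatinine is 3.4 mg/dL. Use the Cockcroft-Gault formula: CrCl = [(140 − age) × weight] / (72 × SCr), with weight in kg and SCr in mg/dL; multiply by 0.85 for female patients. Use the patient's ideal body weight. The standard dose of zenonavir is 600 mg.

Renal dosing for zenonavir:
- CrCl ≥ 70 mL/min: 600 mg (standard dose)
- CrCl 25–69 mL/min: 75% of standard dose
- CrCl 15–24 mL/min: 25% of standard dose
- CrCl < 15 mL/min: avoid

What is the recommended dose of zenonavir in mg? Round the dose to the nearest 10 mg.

450 mg

CrCl = (140 − 58) × 102.2 / (72 × 3.4) × 0.85 = 8380.4 / 244.80 × 0.85 ≈ 29.1 mL/min
CrCl ≈ 29 mL/min → bracket 25–69 mL/min.
75% of 600 mg = 450 mg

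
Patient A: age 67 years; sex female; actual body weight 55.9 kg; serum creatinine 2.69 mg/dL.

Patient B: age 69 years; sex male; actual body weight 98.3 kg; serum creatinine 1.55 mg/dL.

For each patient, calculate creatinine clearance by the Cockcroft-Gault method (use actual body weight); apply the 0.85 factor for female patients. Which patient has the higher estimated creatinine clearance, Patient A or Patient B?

Patient B

Patient A: CrCl = (140 − 67) × 55.9 / (72 × 2.69) × 0.85 = 4080.7 / 193.68 × 0.85 ≈ 17.9 mL/min
Patient B: CrCl = (140 − 69) × 98.3 / (72 × 1.55) = 6979.3 / 111.60 ≈ 62.5 mL/min
17.9 vs 62.5 mL/min → Patient B is higher.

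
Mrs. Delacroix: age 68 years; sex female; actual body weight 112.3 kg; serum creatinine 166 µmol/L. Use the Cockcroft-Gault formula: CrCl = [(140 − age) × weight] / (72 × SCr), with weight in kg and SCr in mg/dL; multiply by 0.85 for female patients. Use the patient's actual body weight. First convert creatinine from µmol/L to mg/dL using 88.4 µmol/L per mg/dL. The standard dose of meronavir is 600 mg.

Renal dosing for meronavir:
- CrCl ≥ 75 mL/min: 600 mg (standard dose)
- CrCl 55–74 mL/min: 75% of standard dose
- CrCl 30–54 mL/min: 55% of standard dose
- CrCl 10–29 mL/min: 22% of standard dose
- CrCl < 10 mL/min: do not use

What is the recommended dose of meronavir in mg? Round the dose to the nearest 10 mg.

330 mg

SCr = 166 / 88.4 = 1.878 mg/dL
CrCl = (140 − 68) × 112.3 / (72 × 1.878) × 0.85 = 8085.6 / 135.22 × 0.85 ≈ 50.8 mL/min
CrCl ≈ 51 mL/min → bracket 30–54 mL/min.
55% of 600 mg = 330 mg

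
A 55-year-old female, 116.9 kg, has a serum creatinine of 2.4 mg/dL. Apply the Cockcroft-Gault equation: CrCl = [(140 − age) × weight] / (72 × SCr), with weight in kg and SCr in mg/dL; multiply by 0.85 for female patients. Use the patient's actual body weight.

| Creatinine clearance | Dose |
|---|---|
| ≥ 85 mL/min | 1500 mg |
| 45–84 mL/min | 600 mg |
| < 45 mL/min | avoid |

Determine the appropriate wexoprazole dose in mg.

600 mg

CrCl = (140 − 55) × 116.9 / (72 × 2.4) × 0.85 = 9936.5 / 172.80 × 0.85 ≈ 48.9 mL/min
CrCl ≈ 49 mL/min → bracket 45–84 mL/min.
Dose for this bracket: 600 mg.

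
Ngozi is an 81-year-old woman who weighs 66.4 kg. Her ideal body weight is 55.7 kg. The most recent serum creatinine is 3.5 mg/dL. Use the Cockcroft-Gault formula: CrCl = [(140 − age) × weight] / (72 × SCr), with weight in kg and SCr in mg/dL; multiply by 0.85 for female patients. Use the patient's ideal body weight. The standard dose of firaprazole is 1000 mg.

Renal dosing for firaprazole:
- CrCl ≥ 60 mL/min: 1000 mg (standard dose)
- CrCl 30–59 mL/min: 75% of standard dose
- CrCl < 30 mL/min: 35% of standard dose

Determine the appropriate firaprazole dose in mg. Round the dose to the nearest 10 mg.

350 mg

CrCl = (140 − 81) × 55.7 / (72 × 3.5) × 0.85 = 3286.3 / 252.00 × 0.85 ≈ 11.1 mL/min
CrCl ≈ 11 mL/min → bracket < 30 mL/min.
35% of 1000 mg = 350 mg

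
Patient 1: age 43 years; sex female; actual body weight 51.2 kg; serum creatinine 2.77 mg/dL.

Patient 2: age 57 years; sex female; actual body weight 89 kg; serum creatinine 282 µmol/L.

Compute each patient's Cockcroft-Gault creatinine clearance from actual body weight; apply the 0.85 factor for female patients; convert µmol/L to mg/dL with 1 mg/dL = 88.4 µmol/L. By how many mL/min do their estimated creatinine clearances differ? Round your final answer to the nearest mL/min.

Patient 1: CrCl = (140 − 43) × 51.2 / (72 × 2.77) × 0.85 = 4966.4 / 199.44 × 0.85 ≈ 21.2 mL/min
Patient 2: SCr = 282 / 88.4 = 3.19 mg/dL
Patient 2: CrCl = (140 − 57) × 89 / (72 × 3.19) × 0.85 = 7387.0 / 229.68 × 0.85 ≈ 27.3 mL/min
|21.2 − 27.3| = 6.1 mL/min

6 mL/min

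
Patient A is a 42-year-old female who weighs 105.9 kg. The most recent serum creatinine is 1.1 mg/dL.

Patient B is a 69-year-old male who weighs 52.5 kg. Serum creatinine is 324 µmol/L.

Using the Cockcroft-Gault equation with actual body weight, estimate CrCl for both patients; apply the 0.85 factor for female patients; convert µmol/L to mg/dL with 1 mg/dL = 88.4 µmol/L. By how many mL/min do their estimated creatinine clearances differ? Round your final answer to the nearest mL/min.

Patient A: CrCl = (140 − 42) × 105.9 / (72 × 1.1) × 0.85 = 10378.2 / 79.20 × 0.85 ≈ 111.4 mL/min
Patient B: SCr = 324 / 88.4 = 3.665 mg/dL
Patient B: CrCl = (140 − 69) × 52.5 / (72 × 3.665) = 3727.5 / 263.88 ≈ 14.1 mL/min
|111.4 − 14.1| = 97.3 mL/min

97 mL/min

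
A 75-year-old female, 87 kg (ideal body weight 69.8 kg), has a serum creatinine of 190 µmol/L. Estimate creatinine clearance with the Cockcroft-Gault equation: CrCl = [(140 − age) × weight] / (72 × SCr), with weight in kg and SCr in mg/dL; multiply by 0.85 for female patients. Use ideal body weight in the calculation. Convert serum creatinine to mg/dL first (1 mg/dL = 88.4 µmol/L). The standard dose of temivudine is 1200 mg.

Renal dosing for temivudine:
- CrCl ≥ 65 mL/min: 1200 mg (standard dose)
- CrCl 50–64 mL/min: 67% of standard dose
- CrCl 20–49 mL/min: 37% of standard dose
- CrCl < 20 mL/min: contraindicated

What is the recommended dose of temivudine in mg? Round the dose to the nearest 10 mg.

SCr = 190 / 88.4 = 2.149 mg/dL
CrCl = (140 − 75) × 69.8 / (72 × 2.149) × 0.85 = 4537.0 / 154.73 × 0.85 ≈ 24.9 mL/min
CrCl ≈ 25 mL/min → bracket 20–49 mL/min.
37% of 1200 mg = 444 mg → 440 mg

440 mg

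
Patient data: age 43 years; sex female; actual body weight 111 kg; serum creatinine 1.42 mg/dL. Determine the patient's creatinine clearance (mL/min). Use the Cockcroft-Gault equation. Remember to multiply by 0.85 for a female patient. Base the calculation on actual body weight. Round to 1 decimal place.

CrCl = (140 − 43) × 111 / (72 × 1.42) × 0.85 = 10767.0 / 102.24 × 0.85 ≈ 89.5 mL/min

89.5 mL/min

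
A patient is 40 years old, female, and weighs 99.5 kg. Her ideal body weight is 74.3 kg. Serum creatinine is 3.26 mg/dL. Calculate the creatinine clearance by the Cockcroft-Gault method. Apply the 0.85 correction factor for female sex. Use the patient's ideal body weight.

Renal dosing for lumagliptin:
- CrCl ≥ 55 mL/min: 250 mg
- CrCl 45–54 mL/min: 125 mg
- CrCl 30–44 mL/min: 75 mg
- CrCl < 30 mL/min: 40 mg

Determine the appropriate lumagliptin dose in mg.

40 mg

CrCl = (140 − 40) × 74.3 / (72 × 3.26) × 0.85 = 7430.0 / 234.72 × 0.85 ≈ 26.9 mL/min
CrCl ≈ 27 mL/min → bracket < 30 mL/min.
Dose for this bracket: 40 mg.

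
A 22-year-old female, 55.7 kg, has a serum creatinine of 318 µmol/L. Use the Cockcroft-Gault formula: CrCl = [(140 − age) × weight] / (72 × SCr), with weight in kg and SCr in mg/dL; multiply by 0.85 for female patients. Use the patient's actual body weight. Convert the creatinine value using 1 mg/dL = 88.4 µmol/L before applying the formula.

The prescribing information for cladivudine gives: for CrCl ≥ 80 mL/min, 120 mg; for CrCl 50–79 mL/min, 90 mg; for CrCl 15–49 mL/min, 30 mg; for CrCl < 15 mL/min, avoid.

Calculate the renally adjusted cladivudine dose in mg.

30 mg

SCr = 318 / 88.4 = 3.597 mg/dL
CrCl = (140 − 22) × 55.7 / (72 × 3.597) × 0.85 = 6572.6 / 258.98 × 0.85 ≈ 21.6 mL/min
CrCl ≈ 22 mL/min → bracket 15–49 mL/min.
Dose for this bracket: 30 mg.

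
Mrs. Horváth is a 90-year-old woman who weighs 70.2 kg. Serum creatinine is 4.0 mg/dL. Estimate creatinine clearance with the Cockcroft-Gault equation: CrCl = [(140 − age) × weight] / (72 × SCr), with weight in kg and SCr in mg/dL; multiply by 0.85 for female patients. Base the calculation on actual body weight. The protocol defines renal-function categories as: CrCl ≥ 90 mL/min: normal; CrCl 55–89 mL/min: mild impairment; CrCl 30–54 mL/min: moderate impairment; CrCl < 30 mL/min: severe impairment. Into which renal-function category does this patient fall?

severe impairment

CrCl = (140 − 90) × 70.2 / (72 × 4) × 0.85 = 3510.0 / 288.00 × 0.85 ≈ 10.4 mL/min
10 mL/min falls in the 'severe impairment' range.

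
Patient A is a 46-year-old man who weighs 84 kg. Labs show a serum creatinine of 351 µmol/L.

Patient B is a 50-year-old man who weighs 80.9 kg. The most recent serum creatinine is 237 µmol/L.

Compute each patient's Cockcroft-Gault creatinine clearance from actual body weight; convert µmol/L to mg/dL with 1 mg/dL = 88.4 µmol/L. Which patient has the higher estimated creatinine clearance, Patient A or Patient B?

Patient B

Patient A: SCr = 351 / 88.4 = 3.971 mg/dL
Patient A: CrCl = (140 − 46) × 84 / (72 × 3.971) = 7896.0 / 285.91 ≈ 27.6 mL/min
Patient B: SCr = 237 / 88.4 = 2.681 mg/dL
Patient B: CrCl = (140 − 50) × 80.9 / (72 × 2.681) = 7281.0 / 193.03 ≈ 37.7 mL/min
27.6 vs 37.7 mL/min → Patient B is higher.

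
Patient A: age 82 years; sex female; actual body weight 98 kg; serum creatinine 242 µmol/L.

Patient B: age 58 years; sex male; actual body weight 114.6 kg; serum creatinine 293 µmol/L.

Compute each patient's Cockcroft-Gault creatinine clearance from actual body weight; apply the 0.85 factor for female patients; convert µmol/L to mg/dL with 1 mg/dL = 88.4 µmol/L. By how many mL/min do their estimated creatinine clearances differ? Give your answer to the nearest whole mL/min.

15 mL/min

Patient A: SCr = 242 / 88.4 = 2.738 mg/dL
Patient A: CrCl = (140 − 82) × 98 / (72 × 2.738) × 0.85 = 5684.0 / 197.14 × 0.85 ≈ 24.5 mL/min
Patient B: SCr = 293 / 88.4 = 3.314 mg/dL
Patient B: CrCl = (140 − 58) × 114.6 / (72 × 3.314) = 9397.2 / 238.61 ≈ 39.4 mL/min
|24.5 − 39.4| = 14.9 mL/min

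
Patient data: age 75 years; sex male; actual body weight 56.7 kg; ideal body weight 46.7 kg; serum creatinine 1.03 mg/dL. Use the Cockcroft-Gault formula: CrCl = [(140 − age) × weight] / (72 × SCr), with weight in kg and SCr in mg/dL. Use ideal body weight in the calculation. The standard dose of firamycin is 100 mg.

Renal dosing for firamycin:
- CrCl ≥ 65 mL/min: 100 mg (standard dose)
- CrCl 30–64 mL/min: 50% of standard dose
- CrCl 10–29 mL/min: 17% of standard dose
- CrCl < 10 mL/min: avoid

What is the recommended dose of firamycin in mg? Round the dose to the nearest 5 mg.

50 mg

CrCl = (140 − 75) × 46.7 / (72 × 1.03) = 3035.5 / 74.16 ≈ 40.9 mL/min
CrCl ≈ 41 mL/min → bracket 30–64 mL/min.
50% of 100 mg = 50 mg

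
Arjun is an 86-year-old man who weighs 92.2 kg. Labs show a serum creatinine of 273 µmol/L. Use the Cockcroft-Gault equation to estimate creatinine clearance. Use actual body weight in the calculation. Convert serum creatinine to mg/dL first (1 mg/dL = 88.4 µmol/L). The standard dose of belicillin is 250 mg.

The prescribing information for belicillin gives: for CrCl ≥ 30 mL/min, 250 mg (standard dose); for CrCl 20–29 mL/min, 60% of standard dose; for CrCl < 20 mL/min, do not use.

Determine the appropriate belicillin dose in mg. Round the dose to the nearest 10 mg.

150 mg

SCr = 273 / 88.4 = 3.088 mg/dL
CrCl = (140 − 86) × 92.2 / (72 × 3.088) = 4978.8 / 222.34 ≈ 22.4 mL/min
CrCl ≈ 22 mL/min → bracket 20–29 mL/min.
60% of 250 mg = 150 mg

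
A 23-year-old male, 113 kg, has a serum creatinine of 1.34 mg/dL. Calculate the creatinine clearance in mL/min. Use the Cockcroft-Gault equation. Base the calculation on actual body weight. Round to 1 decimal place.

137.0 mL/min

CrCl = (140 − 23) × 113 / (72 × 1.34) = 13221.0 / 96.48 ≈ 137.0 mL/min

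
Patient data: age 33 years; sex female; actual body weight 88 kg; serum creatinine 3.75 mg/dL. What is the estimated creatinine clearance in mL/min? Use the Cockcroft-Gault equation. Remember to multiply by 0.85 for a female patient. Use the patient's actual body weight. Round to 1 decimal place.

29.6 mL/min

CrCl = (140 − 33) × 88 / (72 × 3.75) × 0.85 = 9416.0 / 270.00 × 0.85 ≈ 29.6 mL/min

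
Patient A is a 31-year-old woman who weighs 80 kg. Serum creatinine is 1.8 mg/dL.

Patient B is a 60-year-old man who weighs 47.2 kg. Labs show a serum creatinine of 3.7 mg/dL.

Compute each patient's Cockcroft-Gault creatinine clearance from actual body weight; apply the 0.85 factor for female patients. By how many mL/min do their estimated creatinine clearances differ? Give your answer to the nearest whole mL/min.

Patient A: CrCl = (140 − 31) × 80 / (72 × 1.8) × 0.85 = 8720.0 / 129.60 × 0.85 ≈ 57.2 mL/min
Patient B: CrCl = (140 − 60) × 47.2 / (72 × 3.7) = 3776.0 / 266.40 ≈ 14.2 mL/min
|57.2 − 14.2| = 43.0 mL/min

43 mL/min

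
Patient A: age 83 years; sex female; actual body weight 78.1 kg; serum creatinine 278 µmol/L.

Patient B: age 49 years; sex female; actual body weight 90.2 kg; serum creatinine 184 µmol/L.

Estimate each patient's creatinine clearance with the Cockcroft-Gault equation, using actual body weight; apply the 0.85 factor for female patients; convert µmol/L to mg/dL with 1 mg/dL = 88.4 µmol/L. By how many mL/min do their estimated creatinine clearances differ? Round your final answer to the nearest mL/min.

Patient A: SCr = 278 / 88.4 = 3.145 mg/dL
Patient A: CrCl = (140 − 83) × 78.1 / (72 × 3.145) × 0.85 = 4451.7 / 226.44 × 0.85 ≈ 16.7 mL/min
Patient B: SCr = 184 / 88.4 = 2.081 mg/dL
Patient B: CrCl = (140 − 49) × 90.2 / (72 × 2.081) × 0.85 = 8208.2 / 149.83 × 0.85 ≈ 46.6 mL/min
|16.7 − 46.6| = 29.9 mL/min

30 mL/min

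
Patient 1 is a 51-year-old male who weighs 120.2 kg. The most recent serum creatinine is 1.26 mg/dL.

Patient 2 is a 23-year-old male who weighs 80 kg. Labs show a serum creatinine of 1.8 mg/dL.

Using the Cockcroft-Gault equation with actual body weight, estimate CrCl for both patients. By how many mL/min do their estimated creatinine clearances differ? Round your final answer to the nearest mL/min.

Patient 1: CrCl = (140 − 51) × 120.2 / (72 × 1.26) = 10697.8 / 90.72 ≈ 117.9 mL/min
Patient 2: CrCl = (140 − 23) × 80 / (72 × 1.8) = 9360.0 / 129.60 ≈ 72.2 mL/min
|117.9 − 72.2| = 45.7 mL/min

46 mL/min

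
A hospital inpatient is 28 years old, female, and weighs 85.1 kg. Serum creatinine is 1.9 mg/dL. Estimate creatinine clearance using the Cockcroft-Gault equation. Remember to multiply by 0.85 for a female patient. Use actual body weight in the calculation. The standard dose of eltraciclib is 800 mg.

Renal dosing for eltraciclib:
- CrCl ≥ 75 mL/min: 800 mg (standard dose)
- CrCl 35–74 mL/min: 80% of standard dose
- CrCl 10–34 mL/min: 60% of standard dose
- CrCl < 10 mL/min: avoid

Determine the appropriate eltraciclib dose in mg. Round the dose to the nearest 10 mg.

CrCl = (140 − 28) × 85.1 / (72 × 1.9) × 0.85 = 9531.2 / 136.80 × 0.85 ≈ 59.2 mL/min
CrCl ≈ 59 mL/min → bracket 35–74 mL/min.
80% of 800 mg = 640 mg

640 mg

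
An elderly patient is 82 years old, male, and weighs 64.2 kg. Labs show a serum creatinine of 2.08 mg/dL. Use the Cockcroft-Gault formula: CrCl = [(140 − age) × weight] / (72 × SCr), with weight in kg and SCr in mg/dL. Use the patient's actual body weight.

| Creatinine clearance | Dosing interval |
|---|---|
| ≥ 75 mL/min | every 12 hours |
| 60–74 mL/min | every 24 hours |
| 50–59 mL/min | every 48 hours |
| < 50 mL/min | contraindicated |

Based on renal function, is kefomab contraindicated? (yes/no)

yes

CrCl = (140 − 82) × 64.2 / (72 × 2.08) = 3723.6 / 149.76 ≈ 24.9 mL/min
CrCl ≈ 25 mL/min, which is < 50 mL/min.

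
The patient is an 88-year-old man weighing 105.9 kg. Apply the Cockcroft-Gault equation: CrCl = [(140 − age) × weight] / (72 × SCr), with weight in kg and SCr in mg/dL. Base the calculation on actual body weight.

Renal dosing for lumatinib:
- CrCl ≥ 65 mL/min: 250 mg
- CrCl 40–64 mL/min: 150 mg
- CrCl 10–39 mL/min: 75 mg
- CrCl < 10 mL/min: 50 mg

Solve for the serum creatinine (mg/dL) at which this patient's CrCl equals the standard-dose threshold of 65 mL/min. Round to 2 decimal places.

Standard dose requires CrCl ≥ 65 mL/min.
Set (140 − 88) × 105.9 / (72 × SCr) = 65
SCr = (140 − 88) × 105.9 / (72 × 65) = 1.177 mg/dL

1.18 mg/dL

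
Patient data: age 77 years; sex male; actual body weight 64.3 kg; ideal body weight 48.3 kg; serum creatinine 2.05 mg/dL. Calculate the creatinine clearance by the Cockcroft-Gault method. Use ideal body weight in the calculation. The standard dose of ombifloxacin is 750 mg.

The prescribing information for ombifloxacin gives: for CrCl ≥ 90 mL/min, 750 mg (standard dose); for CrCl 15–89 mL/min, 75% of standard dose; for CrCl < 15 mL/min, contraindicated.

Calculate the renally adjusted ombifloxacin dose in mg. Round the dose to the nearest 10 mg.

CrCl = (140 − 77) × 48.3 / (72 × 2.05) = 3042.9 / 147.60 ≈ 20.6 mL/min
CrCl ≈ 21 mL/min → bracket 15–89 mL/min.
75% of 750 mg = 562.5 mg → 560 mg

560 mg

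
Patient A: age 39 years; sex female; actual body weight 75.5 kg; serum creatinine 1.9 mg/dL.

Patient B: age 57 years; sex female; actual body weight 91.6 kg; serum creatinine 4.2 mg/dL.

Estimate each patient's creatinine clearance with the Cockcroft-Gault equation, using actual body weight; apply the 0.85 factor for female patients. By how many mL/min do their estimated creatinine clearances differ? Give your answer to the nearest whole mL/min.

26 mL/min

Patient A: CrCl = (140 − 39) × 75.5 / (72 × 1.9) × 0.85 = 7625.5 / 136.80 × 0.85 ≈ 47.4 mL/min
Patient B: CrCl = (140 − 57) × 91.6 / (72 × 4.2) × 0.85 = 7602.8 / 302.40 × 0.85 ≈ 21.4 mL/min
|47.4 − 21.4| = 26.0 mL/min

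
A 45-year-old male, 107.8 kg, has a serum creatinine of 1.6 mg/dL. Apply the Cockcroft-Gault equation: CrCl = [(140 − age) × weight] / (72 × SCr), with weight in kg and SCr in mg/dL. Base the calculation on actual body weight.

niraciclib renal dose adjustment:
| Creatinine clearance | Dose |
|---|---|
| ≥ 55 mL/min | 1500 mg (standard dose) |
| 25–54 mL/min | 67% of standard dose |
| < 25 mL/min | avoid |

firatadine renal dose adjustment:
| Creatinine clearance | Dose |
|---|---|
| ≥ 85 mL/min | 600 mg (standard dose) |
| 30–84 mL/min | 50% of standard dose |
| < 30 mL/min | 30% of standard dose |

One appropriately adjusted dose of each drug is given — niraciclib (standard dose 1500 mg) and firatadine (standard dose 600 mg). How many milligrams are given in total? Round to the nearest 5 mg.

CrCl = (140 − 45) × 107.8 / (72 × 1.6) = 10241.0 / 115.20 ≈ 88.9 mL/min
CrCl ≈ 89 mL/min.
niraciclib: ≥ 55 mL/min → 100% of 1500 mg = 1500 mg.
firatadine: ≥ 85 mL/min → 100% of 600 mg = 600 mg.
Total = 1500 + 600 = 2100 mg.

2100 mg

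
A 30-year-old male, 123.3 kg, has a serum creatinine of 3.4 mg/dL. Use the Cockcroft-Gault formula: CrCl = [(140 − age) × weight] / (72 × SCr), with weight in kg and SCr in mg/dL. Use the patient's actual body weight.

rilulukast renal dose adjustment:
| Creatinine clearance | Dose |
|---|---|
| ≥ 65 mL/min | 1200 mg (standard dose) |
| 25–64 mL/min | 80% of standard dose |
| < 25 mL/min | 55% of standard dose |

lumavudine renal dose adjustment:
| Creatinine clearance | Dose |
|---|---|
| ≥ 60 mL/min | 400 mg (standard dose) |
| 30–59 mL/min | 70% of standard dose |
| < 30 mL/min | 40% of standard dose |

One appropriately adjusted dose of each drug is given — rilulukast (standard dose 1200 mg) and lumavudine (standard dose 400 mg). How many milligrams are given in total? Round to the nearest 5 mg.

CrCl = (140 − 30) × 123.3 / (72 × 3.4) = 13563.0 / 244.80 ≈ 55.4 mL/min
CrCl ≈ 55 mL/min.
rilulukast: 25–64 mL/min → 80% of 1200 mg = 960 mg.
lumavudine: 30–59 mL/min → 70% of 400 mg = 280 mg.
Total = 960 + 280 = 1240 mg.

1240 mg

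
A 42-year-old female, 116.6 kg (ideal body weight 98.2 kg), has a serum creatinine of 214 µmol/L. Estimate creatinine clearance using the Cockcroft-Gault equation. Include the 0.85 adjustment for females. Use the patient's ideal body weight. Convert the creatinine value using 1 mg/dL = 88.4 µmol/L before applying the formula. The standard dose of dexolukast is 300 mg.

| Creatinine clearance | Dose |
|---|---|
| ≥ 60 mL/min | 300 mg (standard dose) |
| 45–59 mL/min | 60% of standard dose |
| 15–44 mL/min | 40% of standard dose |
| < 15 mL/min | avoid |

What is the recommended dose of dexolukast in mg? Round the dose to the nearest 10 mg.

SCr = 214 / 88.4 = 2.421 mg/dL
CrCl = (140 − 42) × 98.2 / (72 × 2.421) × 0.85 = 9623.6 / 174.31 × 0.85 ≈ 46.9 mL/min
CrCl ≈ 47 mL/min → bracket 45–59 mL/min.
60% of 300 mg = 180 mg

180 mg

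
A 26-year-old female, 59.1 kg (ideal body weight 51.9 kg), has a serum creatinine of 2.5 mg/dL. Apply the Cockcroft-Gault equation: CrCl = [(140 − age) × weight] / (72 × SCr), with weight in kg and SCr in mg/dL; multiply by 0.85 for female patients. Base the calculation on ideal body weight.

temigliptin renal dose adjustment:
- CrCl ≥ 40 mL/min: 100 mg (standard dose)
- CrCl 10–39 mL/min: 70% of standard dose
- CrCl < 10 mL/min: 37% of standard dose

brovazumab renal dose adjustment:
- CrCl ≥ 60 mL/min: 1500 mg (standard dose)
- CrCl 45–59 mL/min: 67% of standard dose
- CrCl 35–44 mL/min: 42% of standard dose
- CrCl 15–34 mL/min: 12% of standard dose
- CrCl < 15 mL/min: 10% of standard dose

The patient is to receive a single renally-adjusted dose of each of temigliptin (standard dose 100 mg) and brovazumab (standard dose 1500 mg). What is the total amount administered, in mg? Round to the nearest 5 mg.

250 mg

CrCl = (140 − 26) × 51.9 / (72 × 2.5) × 0.85 = 5916.6 / 180.00 × 0.85 ≈ 27.9 mL/min
CrCl ≈ 28 mL/min.
temigliptin: 10–39 mL/min → 70% of 100 mg = 70 mg.
brovazumab: 15–34 mL/min → 12% of 1500 mg = 180 mg.
Total = 70 + 180 = 250 mg.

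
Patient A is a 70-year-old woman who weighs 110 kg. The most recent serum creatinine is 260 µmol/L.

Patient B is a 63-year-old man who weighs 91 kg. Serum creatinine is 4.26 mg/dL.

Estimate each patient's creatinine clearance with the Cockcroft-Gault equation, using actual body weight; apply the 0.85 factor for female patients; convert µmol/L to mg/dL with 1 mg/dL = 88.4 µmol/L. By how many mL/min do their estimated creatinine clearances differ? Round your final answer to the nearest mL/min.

Patient A: SCr = 260 / 88.4 = 2.941 mg/dL
Patient A: CrCl = (140 − 70) × 110 / (72 × 2.941) × 0.85 = 7700.0 / 211.75 × 0.85 ≈ 30.9 mL/min
Patient B: CrCl = (140 − 63) × 91 / (72 × 4.26) = 7007.0 / 306.72 ≈ 22.8 mL/min
|30.9 − 22.8| = 8.1 mL/min

8 mL/min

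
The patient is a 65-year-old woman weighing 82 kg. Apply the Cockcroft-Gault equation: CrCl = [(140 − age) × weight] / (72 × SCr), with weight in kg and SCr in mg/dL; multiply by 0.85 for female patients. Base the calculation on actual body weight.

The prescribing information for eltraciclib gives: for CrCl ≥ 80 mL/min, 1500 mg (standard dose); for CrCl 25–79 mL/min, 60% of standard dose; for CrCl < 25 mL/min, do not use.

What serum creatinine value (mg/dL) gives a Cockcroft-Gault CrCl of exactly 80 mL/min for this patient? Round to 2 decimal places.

Standard dose requires CrCl ≥ 80 mL/min.
Set (140 − 65) × 82 × 0.85 / (72 × SCr) = 80
SCr = (140 − 65) × 82 × 0.85 / (72 × 80) = 0.908 mg/dL

0.91 mg/dL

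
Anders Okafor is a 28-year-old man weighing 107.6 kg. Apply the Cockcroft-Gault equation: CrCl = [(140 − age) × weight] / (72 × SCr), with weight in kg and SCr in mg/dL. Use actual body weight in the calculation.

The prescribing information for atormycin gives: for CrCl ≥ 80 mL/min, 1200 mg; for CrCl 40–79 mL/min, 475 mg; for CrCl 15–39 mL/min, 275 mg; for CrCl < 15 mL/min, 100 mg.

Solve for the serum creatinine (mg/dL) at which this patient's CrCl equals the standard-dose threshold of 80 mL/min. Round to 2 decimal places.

Standard dose requires CrCl ≥ 80 mL/min.
Set (140 − 28) × 107.6 / (72 × SCr) = 80
SCr = (140 − 28) × 107.6 / (72 × 80) = 2.092 mg/dL

2.09 mg/dL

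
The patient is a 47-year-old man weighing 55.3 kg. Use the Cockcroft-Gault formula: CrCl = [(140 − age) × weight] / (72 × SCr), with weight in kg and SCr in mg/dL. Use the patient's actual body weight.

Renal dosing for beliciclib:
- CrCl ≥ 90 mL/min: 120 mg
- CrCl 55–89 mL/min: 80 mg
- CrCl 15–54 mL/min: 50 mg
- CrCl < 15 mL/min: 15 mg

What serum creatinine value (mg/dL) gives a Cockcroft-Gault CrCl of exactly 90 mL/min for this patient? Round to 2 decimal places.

0.79 mg/dL

Standard dose requires CrCl ≥ 90 mL/min.
Set (140 − 47) × 55.3 / (72 × SCr) = 90
SCr = (140 − 47) × 55.3 / (72 × 90) = 0.794 mg/dL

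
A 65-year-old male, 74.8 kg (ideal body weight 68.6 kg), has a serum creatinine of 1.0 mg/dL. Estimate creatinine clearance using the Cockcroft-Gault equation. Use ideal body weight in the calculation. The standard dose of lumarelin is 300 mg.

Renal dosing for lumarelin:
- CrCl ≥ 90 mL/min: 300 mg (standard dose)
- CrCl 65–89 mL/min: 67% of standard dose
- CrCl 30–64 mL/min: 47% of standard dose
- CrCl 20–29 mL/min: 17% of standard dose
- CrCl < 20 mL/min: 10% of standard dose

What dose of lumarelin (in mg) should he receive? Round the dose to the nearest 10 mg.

200 mg

CrCl = (140 − 65) × 68.6 / (72 × 1) = 5145.0 / 72.00 ≈ 71.5 mL/min
CrCl ≈ 71 mL/min → bracket 65–89 mL/min.
67% of 300 mg = 201 mg → 200 mg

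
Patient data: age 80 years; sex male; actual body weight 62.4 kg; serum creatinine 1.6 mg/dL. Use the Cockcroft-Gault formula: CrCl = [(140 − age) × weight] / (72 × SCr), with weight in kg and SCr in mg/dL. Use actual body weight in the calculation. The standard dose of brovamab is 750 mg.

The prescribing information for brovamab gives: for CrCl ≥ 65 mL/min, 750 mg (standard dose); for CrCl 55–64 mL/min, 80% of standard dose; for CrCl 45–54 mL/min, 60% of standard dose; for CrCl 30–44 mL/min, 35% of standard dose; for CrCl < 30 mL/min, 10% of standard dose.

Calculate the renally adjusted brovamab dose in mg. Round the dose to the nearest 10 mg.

CrCl = (140 − 80) × 62.4 / (72 × 1.6) = 3744.0 / 115.20 ≈ 32.5 mL/min
CrCl ≈ 32 mL/min → bracket 30–44 mL/min.
35% of 750 mg = 262.5 mg → 260 mg

260 mg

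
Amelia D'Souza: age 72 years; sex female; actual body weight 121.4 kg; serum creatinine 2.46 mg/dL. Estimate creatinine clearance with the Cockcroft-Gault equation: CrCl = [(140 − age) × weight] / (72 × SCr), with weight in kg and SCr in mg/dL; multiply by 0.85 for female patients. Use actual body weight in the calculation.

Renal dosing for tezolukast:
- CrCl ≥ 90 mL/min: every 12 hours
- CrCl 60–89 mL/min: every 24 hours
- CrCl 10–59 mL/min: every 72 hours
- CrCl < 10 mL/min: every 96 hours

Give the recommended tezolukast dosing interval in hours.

CrCl = (140 − 72) × 121.4 / (72 × 2.46) × 0.85 = 8255.2 / 177.12 × 0.85 ≈ 39.6 mL/min
CrCl ≈ 40 mL/min → bracket 10–59 mL/min → every 72 hours.

every 72 hours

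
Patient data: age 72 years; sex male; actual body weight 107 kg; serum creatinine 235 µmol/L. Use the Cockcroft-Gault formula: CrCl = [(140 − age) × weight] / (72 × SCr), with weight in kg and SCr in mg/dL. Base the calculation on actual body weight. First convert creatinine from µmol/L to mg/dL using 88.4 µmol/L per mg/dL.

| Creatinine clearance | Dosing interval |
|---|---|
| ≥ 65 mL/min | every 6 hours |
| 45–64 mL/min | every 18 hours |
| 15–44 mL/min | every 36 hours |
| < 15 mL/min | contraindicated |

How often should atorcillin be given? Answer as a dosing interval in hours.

every 36 hours

SCr = 235 / 88.4 = 2.658 mg/dL
CrCl = (140 − 72) × 107 / (72 × 2.658) = 7276.0 / 191.38 ≈ 38.0 mL/min
CrCl ≈ 38 mL/min → bracket 15–44 mL/min → every 36 hours.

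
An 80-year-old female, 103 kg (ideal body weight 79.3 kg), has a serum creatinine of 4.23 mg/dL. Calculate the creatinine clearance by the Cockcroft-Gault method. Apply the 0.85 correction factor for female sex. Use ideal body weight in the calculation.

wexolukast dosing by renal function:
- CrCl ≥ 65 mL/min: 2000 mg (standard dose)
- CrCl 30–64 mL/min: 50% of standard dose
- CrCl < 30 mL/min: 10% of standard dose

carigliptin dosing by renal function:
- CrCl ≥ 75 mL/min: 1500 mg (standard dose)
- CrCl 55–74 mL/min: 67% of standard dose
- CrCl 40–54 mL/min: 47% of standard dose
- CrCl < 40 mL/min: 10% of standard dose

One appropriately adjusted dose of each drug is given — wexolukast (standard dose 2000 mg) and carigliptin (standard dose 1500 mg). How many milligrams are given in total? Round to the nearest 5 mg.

350 mg

CrCl = (140 − 80) × 79.3 / (72 × 4.23) × 0.85 = 4758.0 / 304.56 × 0.85 ≈ 13.3 mL/min
CrCl ≈ 13 mL/min.
wexolukast: < 30 mL/min → 10% of 2000 mg = 200 mg.
carigliptin: < 40 mL/min → 10% of 1500 mg = 150 mg.
Total = 200 + 150 = 350 mg.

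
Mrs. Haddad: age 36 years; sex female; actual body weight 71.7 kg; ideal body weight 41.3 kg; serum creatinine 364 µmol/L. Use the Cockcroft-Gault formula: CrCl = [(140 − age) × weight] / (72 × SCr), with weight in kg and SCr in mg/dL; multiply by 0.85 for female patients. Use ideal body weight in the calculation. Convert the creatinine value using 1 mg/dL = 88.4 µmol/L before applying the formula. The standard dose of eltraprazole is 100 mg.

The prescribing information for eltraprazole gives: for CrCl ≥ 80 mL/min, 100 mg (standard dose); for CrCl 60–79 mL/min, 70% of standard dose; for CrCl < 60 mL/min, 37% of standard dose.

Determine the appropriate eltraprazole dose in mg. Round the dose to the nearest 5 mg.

35 mg

SCr = 364 / 88.4 = 4.118 mg/dL
CrCl = (140 − 36) × 41.3 / (72 × 4.118) × 0.85 = 4295.2 / 296.50 × 0.85 ≈ 12.3 mL/min
CrCl ≈ 12 mL/min → bracket < 60 mL/min.
37% of 100 mg = 37 mg → 35 mg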